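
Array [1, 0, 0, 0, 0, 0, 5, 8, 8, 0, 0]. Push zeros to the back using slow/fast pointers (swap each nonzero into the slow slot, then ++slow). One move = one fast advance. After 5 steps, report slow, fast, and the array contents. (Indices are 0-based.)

(s=0,f=0) a[fast]=1≠0 swap→a[0]=1 → slow++,fast++
(s=1,f=1) a[fast]=0 → fast++
(s=1,f=2) a[fast]=0 → fast++
(s=1,f=3) a[fast]=0 → fast++
(s=1,f=4) a[fast]=0 → fast++

slow=1, fast=5, a=[1, 0, 0, 0, 0, 0, 5, 8, 8, 0, 0]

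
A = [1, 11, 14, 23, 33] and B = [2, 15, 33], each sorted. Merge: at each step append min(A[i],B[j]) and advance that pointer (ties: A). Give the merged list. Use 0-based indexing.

[1, 2, 11, 14, 15, 23, 33, 33]

[i=0,j=0] A[i]=1<=B[j]=2 take 1 → i++
[i=1,j=0] A[i]=11>B[j]=2 take 2 → j++
[i=1,j=1] A[i]=11<=B[j]=15 take 11 → i++
[i=2,j=1] A[i]=14<=B[j]=15 take 14 → i++
[i=3,j=1] A[i]=23>B[j]=15 take 15 → j++
[i=3,j=2] A[i]=23<=B[j]=33 take 23 → i++
[i=4,j=2] A[i]=33<=B[j]=33 take 33 → i++
[i=5,j=2] A done, take B[j]=33 → j++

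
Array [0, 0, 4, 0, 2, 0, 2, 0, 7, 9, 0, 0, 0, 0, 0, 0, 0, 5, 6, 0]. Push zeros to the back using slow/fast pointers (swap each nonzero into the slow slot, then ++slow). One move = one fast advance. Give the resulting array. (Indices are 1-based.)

[4, 2, 2, 7, 9, 5, 6, 0, 0, 0, 0, 0, 0, 0, 0, 0, 0, 0, 0, 0]

slow=1 fast=1: a[fast]=0, fast++
slow=1 fast=2: a[fast]=0, fast++
slow=1 fast=3: a[fast]=4≠0 swap→a[1]=4, slow++,fast++
slow=2 fast=4: a[fast]=0, fast++
slow=2 fast=5: a[fast]=2≠0 swap→a[2]=2, slow++,fast++
slow=3 fast=6: a[fast]=0, fast++
slow=3 fast=7: a[fast]=2≠0 swap→a[3]=2, slow++,fast++
slow=4 fast=8: a[fast]=0, fast++
slow=4 fast=9: a[fast]=7≠0 swap→a[4]=7, slow++,fast++
slow=5 fast=10: a[fast]=9≠0 swap→a[5]=9, slow++,fast++
slow=6 fast=11: a[fast]=0, fast++
slow=6 fast=12: a[fast]=0, fast++
slow=6 fast=13: a[fast]=0, fast++
slow=6 fast=14: a[fast]=0, fast++
slow=6 fast=15: a[fast]=0, fast++
slow=6 fast=16: a[fast]=0, fast++
slow=6 fast=17: a[fast]=0, fast++
slow=6 fast=18: a[fast]=5≠0 swap→a[6]=5, slow++,fast++
slow=7 fast=19: a[fast]=6≠0 swap→a[7]=6, slow++,fast++
slow=8 fast=20: a[fast]=0, fast++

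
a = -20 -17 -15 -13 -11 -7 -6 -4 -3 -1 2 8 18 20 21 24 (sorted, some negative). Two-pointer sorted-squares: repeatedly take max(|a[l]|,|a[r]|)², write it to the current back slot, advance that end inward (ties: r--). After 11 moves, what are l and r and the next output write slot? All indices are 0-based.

l=6, r=10, next write slot=4

[0,15] |-20|<=|24| out[15]=576 → r--
[0,14] |-20|<=|21| out[14]=441 → r--
[0,13] |-20|<=|20| out[13]=400 → r--
[0,12] |-20|>|18| out[12]=400 → l++
[1,12] |-17|<=|18| out[11]=324 → r--
[1,11] |-17|>|8| out[10]=289 → l++
[2,11] |-15|>|8| out[9]=225 → l++
[3,11] |-13|>|8| out[8]=169 → l++
[4,11] |-11|>|8| out[7]=121 → l++
[5,11] |-7|<=|8| out[6]=64 → r--
[5,10] |-7|>|2| out[5]=49 → l++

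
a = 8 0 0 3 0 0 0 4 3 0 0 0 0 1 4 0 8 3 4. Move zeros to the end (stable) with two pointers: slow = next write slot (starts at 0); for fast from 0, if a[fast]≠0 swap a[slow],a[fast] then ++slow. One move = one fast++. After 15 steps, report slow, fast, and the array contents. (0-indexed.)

(s=0,f=0) a[fast]=8≠0 swap→a[0]=8 → slow++,fast++
(s=1,f=1) a[fast]=0 → fast++
(s=1,f=2) a[fast]=0 → fast++
(s=1,f=3) a[fast]=3≠0 swap→a[1]=3 → slow++,fast++
(s=2,f=4) a[fast]=0 → fast++
(s=2,f=5) a[fast]=0 → fast++
(s=2,f=6) a[fast]=0 → fast++
(s=2,f=7) a[fast]=4≠0 swap→a[2]=4 → slow++,fast++
(s=3,f=8) a[fast]=3≠0 swap→a[3]=3 → slow++,fast++
(s=4,f=9) a[fast]=0 → fast++
(s=4,f=10) a[fast]=0 → fast++
(s=4,f=11) a[fast]=0 → fast++
(s=4,f=12) a[fast]=0 → fast++
(s=4,f=13) a[fast]=1≠0 swap→a[4]=1 → slow++,fast++
(s=5,f=14) a[fast]=4≠0 swap→a[5]=4 → slow++,fast++

slow=6, fast=15, a=[8, 3, 4, 3, 1, 4, 0, 0, 0, 0, 0, 0, 0, 0, 0, 0, 8, 3, 4]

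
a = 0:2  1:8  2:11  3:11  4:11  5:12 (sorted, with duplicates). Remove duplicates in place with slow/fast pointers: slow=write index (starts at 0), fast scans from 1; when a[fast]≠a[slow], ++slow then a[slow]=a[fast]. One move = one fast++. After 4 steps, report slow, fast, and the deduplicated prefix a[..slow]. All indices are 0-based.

slow=2, fast=5, prefix=[2, 8, 11]

(s=0,f=1) a[fast]=8≠a[slow]=2 write a[1]=8 → slow++,fast++
(s=1,f=2) a[fast]=11≠a[slow]=8 write a[2]=11 → slow++,fast++
(s=2,f=3) a[fast]=11=a[slow] dup → fast++
(s=2,f=4) a[fast]=11=a[slow] dup → fast++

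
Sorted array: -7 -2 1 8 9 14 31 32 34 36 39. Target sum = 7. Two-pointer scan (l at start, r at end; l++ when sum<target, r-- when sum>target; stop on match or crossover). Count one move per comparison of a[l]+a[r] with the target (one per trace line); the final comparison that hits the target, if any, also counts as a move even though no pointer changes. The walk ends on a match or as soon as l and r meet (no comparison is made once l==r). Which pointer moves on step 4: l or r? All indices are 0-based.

r

l=0 r=10: -7+39=32 >7, r--
l=0 r=9: -7+36=29 >7, r--
l=0 r=8: -7+34=27 >7, r--
l=0 r=7: -7+32=25 >7, r--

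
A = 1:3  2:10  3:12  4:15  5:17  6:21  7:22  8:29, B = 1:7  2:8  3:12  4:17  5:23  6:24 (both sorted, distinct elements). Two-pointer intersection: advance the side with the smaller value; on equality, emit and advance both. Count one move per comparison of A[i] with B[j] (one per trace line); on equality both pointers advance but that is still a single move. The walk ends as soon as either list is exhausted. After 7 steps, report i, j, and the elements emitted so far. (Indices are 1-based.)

i=1 j=1: 3<7, i++
i=2 j=1: 10>7, j++
i=2 j=2: 10>8, j++
i=2 j=3: 10<12, i++
i=3 j=3: 12==12 emit, i++,j++
i=4 j=4: 15<17, i++
i=5 j=4: 17==17 emit, i++,j++

i=6, j=5, emitted=[12, 17]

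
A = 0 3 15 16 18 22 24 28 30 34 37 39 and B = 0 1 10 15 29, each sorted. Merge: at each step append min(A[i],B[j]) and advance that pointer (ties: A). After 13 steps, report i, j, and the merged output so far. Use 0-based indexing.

i=0 j=0: A[i]=0<=B[j]=0 take 0, i++
i=1 j=0: A[i]=3>B[j]=0 take 0, j++
i=1 j=1: A[i]=3>B[j]=1 take 1, j++
i=1 j=2: A[i]=3<=B[j]=10 take 3, i++
i=2 j=2: A[i]=15>B[j]=10 take 10, j++
i=2 j=3: A[i]=15<=B[j]=15 take 15, i++
i=3 j=3: A[i]=16>B[j]=15 take 15, j++
i=3 j=4: A[i]=16<=B[j]=29 take 16, i++
i=4 j=4: A[i]=18<=B[j]=29 take 18, i++
i=5 j=4: A[i]=22<=B[j]=29 take 22, i++
i=6 j=4: A[i]=24<=B[j]=29 take 24, i++
i=7 j=4: A[i]=28<=B[j]=29 take 28, i++
i=8 j=4: A[i]=30>B[j]=29 take 29, j++

i=8, j=5, merged so far=[0, 0, 1, 3, 10, 15, 15, 16, 18, 22, 24, 28, 29]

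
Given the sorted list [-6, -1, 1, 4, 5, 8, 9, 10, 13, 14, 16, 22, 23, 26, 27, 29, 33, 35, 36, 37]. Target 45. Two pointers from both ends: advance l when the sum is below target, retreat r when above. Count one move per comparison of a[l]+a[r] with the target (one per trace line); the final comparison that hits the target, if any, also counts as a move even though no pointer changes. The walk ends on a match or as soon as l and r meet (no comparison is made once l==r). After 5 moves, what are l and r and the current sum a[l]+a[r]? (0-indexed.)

[0,19] -6+37=31 <45 → l++
[1,19] -1+37=36 <45 → l++
[2,19] 1+37=38 <45 → l++
[3,19] 4+37=41 <45 → l++
[4,19] 5+37=42 <45 → l++

l=5, r=19, sum=45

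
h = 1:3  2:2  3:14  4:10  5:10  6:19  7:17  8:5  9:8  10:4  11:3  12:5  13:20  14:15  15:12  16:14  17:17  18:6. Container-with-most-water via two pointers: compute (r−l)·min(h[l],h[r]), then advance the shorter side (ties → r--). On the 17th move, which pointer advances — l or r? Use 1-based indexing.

l

[1,18] min(3,6)*17=51 best=51 * → l++
[2,18] min(2,6)*16=32 best=51 → l++
[3,18] min(14,6)*15=90 best=90 * → r--
[3,17] min(14,17)*14=196 best=196 * → l++
[4,17] min(10,17)*13=130 best=196 → l++
[5,17] min(10,17)*12=120 best=196 → l++
[6,17] min(19,17)*11=187 best=196 → r--
[6,16] min(19,14)*10=140 best=196 → r--
[6,15] min(19,12)*9=108 best=196 → r--
[6,14] min(19,15)*8=120 best=196 → r--
[6,13] min(19,20)*7=133 best=196 → l++
[7,13] min(17,20)*6=102 best=196 → l++
[8,13] min(5,20)*5=25 best=196 → l++
[9,13] min(8,20)*4=32 best=196 → l++
[10,13] min(4,20)*3=12 best=196 → l++
[11,13] min(3,20)*2=6 best=196 → l++
[12,13] min(5,20)*1=5 best=196 → l++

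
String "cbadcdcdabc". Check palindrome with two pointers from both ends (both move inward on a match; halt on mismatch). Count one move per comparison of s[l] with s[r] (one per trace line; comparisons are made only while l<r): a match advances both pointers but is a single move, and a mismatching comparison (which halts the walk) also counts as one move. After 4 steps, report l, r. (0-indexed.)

l=0 r=10: 'c'=='c', l++,r--
l=1 r=9: 'b'=='b', l++,r--
l=2 r=8: 'a'=='a', l++,r--
l=3 r=7: 'd'=='d', l++,r--

l=4, r=6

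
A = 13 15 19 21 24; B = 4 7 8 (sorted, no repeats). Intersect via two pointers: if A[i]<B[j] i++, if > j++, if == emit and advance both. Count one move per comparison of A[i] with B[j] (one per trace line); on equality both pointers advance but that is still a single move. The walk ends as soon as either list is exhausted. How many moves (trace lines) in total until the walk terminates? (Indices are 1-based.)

3 moves

i=1 j=1: 13>4, j++
i=1 j=2: 13>7, j++
i=1 j=3: 13>8, j++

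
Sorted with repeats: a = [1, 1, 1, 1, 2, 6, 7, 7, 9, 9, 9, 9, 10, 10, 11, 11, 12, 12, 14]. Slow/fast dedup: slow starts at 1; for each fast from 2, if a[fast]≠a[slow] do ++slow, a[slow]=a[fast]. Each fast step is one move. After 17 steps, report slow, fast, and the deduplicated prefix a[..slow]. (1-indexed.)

slow=8, fast=19, prefix=[1, 2, 6, 7, 9, 10, 11, 12]

(s=1,f=2) a[fast]=1=a[slow] dup → fast++
(s=1,f=3) a[fast]=1=a[slow] dup → fast++
(s=1,f=4) a[fast]=1=a[slow] dup → fast++
(s=1,f=5) a[fast]=2≠a[slow]=1 write a[2]=2 → slow++,fast++
(s=2,f=6) a[fast]=6≠a[slow]=2 write a[3]=6 → slow++,fast++
(s=3,f=7) a[fast]=7≠a[slow]=6 write a[4]=7 → slow++,fast++
(s=4,f=8) a[fast]=7=a[slow] dup → fast++
(s=4,f=9) a[fast]=9≠a[slow]=7 write a[5]=9 → slow++,fast++
(s=5,f=10) a[fast]=9=a[slow] dup → fast++
(s=5,f=11) a[fast]=9=a[slow] dup → fast++
(s=5,f=12) a[fast]=9=a[slow] dup → fast++
(s=5,f=13) a[fast]=10≠a[slow]=9 write a[6]=10 → slow++,fast++
(s=6,f=14) a[fast]=10=a[slow] dup → fast++
(s=6,f=15) a[fast]=11≠a[slow]=10 write a[7]=11 → slow++,fast++
(s=7,f=16) a[fast]=11=a[slow] dup → fast++
(s=7,f=17) a[fast]=12≠a[slow]=11 write a[8]=12 → slow++,fast++
(s=8,f=18) a[fast]=12=a[slow] dup → fast++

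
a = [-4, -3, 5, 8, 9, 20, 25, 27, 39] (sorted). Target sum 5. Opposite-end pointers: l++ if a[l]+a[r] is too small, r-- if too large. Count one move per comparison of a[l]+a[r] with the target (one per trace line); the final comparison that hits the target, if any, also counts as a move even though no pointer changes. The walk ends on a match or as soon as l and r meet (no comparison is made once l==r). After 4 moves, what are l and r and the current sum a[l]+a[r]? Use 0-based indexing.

l=0, r=4, sum=5

l=0 r=8: -4+39=35 >5, r--
l=0 r=7: -4+27=23 >5, r--
l=0 r=6: -4+25=21 >5, r--
l=0 r=5: -4+20=16 >5, r--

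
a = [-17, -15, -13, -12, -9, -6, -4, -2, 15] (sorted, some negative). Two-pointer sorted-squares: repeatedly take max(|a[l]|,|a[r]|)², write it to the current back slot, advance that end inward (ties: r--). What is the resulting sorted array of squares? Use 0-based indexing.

l=0 r=8: |-17|>|15| out[8]=289, l++
l=1 r=8: |-15|<=|15| out[7]=225, r--
l=1 r=7: |-15|>|-2| out[6]=225, l++
l=2 r=7: |-13|>|-2| out[5]=169, l++
l=3 r=7: |-12|>|-2| out[4]=144, l++
l=4 r=7: |-9|>|-2| out[3]=81, l++
l=5 r=7: |-6|>|-2| out[2]=36, l++
l=6 r=7: |-4|>|-2| out[1]=16, l++
l=7 r=7: |-2|<=|-2| out[0]=4, r--

[4, 16, 36, 81, 144, 169, 225, 225, 289]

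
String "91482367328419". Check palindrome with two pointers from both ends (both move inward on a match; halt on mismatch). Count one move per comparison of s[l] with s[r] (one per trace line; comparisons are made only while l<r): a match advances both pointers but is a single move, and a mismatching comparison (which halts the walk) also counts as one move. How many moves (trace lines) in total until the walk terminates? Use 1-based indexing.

7 moves

[1,14] '9'=='9' → l++,r--
[2,13] '1'=='1' → l++,r--
[3,12] '4'=='4' → l++,r--
[4,11] '8'=='8' → l++,r--
[5,10] '2'=='2' → l++,r--
[6,9] '3'=='3' → l++,r--
[7,8] '6'!='7' → stop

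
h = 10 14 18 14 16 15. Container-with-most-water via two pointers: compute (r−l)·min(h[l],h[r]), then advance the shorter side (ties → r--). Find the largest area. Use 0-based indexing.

[0,5] min(10,15)*5=50 best=50 * → l++
[1,5] min(14,15)*4=56 best=56 * → l++
[2,5] min(18,15)*3=45 best=56 → r--
[2,4] min(18,16)*2=32 best=56 → r--
[2,3] min(18,14)*1=14 best=56 → r--

max area = 56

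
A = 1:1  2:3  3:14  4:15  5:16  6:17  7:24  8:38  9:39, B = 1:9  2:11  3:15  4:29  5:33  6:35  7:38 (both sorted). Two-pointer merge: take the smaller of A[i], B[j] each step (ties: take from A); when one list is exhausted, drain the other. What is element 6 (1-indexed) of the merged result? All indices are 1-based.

merged[6] = 15

i=1 j=1: A[i]=1<=B[j]=9 take 1, i++
i=2 j=1: A[i]=3<=B[j]=9 take 3, i++
i=3 j=1: A[i]=14>B[j]=9 take 9, j++
i=3 j=2: A[i]=14>B[j]=11 take 11, j++
i=3 j=3: A[i]=14<=B[j]=15 take 14, i++
i=4 j=3: A[i]=15<=B[j]=15 take 15, i++
i=5 j=3: A[i]=16>B[j]=15 take 15, j++
i=5 j=4: A[i]=16<=B[j]=29 take 16, i++
i=6 j=4: A[i]=17<=B[j]=29 take 17, i++
i=7 j=4: A[i]=24<=B[j]=29 take 24, i++
i=8 j=4: A[i]=38>B[j]=29 take 29, j++
i=8 j=5: A[i]=38>B[j]=33 take 33, j++
i=8 j=6: A[i]=38>B[j]=35 take 35, j++
i=8 j=7: A[i]=38<=B[j]=38 take 38, i++
i=9 j=7: A[i]=39>B[j]=38 take 38, j++
i=9 j=8: B done, take A[i]=39, i++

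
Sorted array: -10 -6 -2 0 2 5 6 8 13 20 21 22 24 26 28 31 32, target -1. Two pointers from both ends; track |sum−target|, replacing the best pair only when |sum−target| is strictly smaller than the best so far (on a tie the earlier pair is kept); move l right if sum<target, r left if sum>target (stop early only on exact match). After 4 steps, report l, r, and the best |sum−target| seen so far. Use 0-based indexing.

[0,16] -10+32=22 d=23 * → r--
[0,15] -10+31=21 d=22 * → r--
[0,14] -10+28=18 d=19 * → r--
[0,13] -10+26=16 d=17 * → r--

l=0, r=12, best |Δ|=17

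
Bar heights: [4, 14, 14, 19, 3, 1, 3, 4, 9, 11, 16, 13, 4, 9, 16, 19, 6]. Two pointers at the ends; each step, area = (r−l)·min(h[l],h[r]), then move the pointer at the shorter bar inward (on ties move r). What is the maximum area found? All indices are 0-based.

max area = 228

l=0 r=16: min(4,6)*16=64 best=64 *, l++
l=1 r=16: min(14,6)*15=90 best=90 *, r--
l=1 r=15: min(14,19)*14=196 best=196 *, l++
l=2 r=15: min(14,19)*13=182 best=196, l++
l=3 r=15: min(19,19)*12=228 best=228 *, r--
l=3 r=14: min(19,16)*11=176 best=228, r--
l=3 r=13: min(19,9)*10=90 best=228, r--
l=3 r=12: min(19,4)*9=36 best=228, r--
l=3 r=11: min(19,13)*8=104 best=228, r--
l=3 r=10: min(19,16)*7=112 best=228, r--
l=3 r=9: min(19,11)*6=66 best=228, r--
l=3 r=8: min(19,9)*5=45 best=228, r--
l=3 r=7: min(19,4)*4=16 best=228, r--
l=3 r=6: min(19,3)*3=9 best=228, r--
l=3 r=5: min(19,1)*2=2 best=228, r--
l=3 r=4: min(19,3)*1=3 best=228, r--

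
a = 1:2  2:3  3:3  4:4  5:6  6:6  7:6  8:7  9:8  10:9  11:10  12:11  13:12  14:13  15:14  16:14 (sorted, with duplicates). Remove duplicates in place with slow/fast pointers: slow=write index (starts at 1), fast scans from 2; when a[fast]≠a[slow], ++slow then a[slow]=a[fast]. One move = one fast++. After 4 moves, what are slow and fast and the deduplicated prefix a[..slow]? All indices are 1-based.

slow=4, fast=6, prefix=[2, 3, 4, 6]

(s=1,f=2) a[fast]=3≠a[slow]=2 write a[2]=3 → slow++,fast++
(s=2,f=3) a[fast]=3=a[slow] dup → fast++
(s=2,f=4) a[fast]=4≠a[slow]=3 write a[3]=4 → slow++,fast++
(s=3,f=5) a[fast]=6≠a[slow]=4 write a[4]=6 → slow++,fast++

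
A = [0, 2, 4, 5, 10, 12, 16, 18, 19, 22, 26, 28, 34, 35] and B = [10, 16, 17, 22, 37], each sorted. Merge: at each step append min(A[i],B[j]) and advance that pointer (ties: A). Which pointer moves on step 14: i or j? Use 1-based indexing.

j

[i=1,j=1] A[i]=0<=B[j]=10 take 0 → i++
[i=2,j=1] A[i]=2<=B[j]=10 take 2 → i++
[i=3,j=1] A[i]=4<=B[j]=10 take 4 → i++
[i=4,j=1] A[i]=5<=B[j]=10 take 5 → i++
[i=5,j=1] A[i]=10<=B[j]=10 take 10 → i++
[i=6,j=1] A[i]=12>B[j]=10 take 10 → j++
[i=6,j=2] A[i]=12<=B[j]=16 take 12 → i++
[i=7,j=2] A[i]=16<=B[j]=16 take 16 → i++
[i=8,j=2] A[i]=18>B[j]=16 take 16 → j++
[i=8,j=3] A[i]=18>B[j]=17 take 17 → j++
[i=8,j=4] A[i]=18<=B[j]=22 take 18 → i++
[i=9,j=4] A[i]=19<=B[j]=22 take 19 → i++
[i=10,j=4] A[i]=22<=B[j]=22 take 22 → i++
[i=11,j=4] A[i]=26>B[j]=22 take 22 → j++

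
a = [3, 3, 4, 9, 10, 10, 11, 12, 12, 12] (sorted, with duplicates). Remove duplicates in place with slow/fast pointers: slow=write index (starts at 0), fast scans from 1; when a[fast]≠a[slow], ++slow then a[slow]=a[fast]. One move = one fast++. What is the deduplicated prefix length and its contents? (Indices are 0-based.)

slow=0 fast=1: a[fast]=3=a[slow] dup, fast++
slow=0 fast=2: a[fast]=4≠a[slow]=3 write a[1]=4, slow++,fast++
slow=1 fast=3: a[fast]=9≠a[slow]=4 write a[2]=9, slow++,fast++
slow=2 fast=4: a[fast]=10≠a[slow]=9 write a[3]=10, slow++,fast++
slow=3 fast=5: a[fast]=10=a[slow] dup, fast++
slow=3 fast=6: a[fast]=11≠a[slow]=10 write a[4]=11, slow++,fast++
slow=4 fast=7: a[fast]=12≠a[slow]=11 write a[5]=12, slow++,fast++
slow=5 fast=8: a[fast]=12=a[slow] dup, fast++
slow=5 fast=9: a[fast]=12=a[slow] dup, fast++

length 6; prefix = [3, 4, 9, 10, 11, 12]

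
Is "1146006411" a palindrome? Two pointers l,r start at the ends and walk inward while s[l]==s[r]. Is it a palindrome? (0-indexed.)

palindrome

l=0 r=9: '1'=='1', l++,r--
l=1 r=8: '1'=='1', l++,r--
l=2 r=7: '4'=='4', l++,r--
l=3 r=6: '6'=='6', l++,r--
l=4 r=5: '0'=='0', l++,r--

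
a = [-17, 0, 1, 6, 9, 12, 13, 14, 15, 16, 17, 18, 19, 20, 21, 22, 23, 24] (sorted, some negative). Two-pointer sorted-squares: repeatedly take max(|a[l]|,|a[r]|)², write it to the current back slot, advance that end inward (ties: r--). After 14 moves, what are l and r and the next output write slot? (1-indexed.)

[1,18] |-17|<=|24| out[18]=576 → r--
[1,17] |-17|<=|23| out[17]=529 → r--
[1,16] |-17|<=|22| out[16]=484 → r--
[1,15] |-17|<=|21| out[15]=441 → r--
[1,14] |-17|<=|20| out[14]=400 → r--
[1,13] |-17|<=|19| out[13]=361 → r--
[1,12] |-17|<=|18| out[12]=324 → r--
[1,11] |-17|<=|17| out[11]=289 → r--
[1,10] |-17|>|16| out[10]=289 → l++
[2,10] |0|<=|16| out[9]=256 → r--
[2,9] |0|<=|15| out[8]=225 → r--
[2,8] |0|<=|14| out[7]=196 → r--
[2,7] |0|<=|13| out[6]=169 → r--
[2,6] |0|<=|12| out[5]=144 → r--

l=2, r=5, next write slot=4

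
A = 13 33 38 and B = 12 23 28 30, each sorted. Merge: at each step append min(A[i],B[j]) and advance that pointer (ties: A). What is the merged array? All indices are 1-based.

[12, 13, 23, 28, 30, 33, 38]

[i=1,j=1] A[i]=13>B[j]=12 take 12 → j++
[i=1,j=2] A[i]=13<=B[j]=23 take 13 → i++
[i=2,j=2] A[i]=33>B[j]=23 take 23 → j++
[i=2,j=3] A[i]=33>B[j]=28 take 28 → j++
[i=2,j=4] A[i]=33>B[j]=30 take 30 → j++
[i=2,j=5] B done, take A[i]=33 → i++
[i=3,j=5] B done, take A[i]=38 → i++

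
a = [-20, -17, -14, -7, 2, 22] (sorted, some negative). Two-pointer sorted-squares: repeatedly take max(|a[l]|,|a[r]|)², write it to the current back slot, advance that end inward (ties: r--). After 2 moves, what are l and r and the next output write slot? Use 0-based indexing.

[0,5] |-20|<=|22| out[5]=484 → r--
[0,4] |-20|>|2| out[4]=400 → l++

l=1, r=4, next write slot=3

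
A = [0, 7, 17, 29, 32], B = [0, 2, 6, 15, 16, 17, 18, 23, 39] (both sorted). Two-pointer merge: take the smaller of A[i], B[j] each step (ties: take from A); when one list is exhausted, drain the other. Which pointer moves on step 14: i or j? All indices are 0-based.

i=0 j=0: A[i]=0<=B[j]=0 take 0, i++
i=1 j=0: A[i]=7>B[j]=0 take 0, j++
i=1 j=1: A[i]=7>B[j]=2 take 2, j++
i=1 j=2: A[i]=7>B[j]=6 take 6, j++
i=1 j=3: A[i]=7<=B[j]=15 take 7, i++
i=2 j=3: A[i]=17>B[j]=15 take 15, j++
i=2 j=4: A[i]=17>B[j]=16 take 16, j++
i=2 j=5: A[i]=17<=B[j]=17 take 17, i++
i=3 j=5: A[i]=29>B[j]=17 take 17, j++
i=3 j=6: A[i]=29>B[j]=18 take 18, j++
i=3 j=7: A[i]=29>B[j]=23 take 23, j++
i=3 j=8: A[i]=29<=B[j]=39 take 29, i++
i=4 j=8: A[i]=32<=B[j]=39 take 32, i++
i=5 j=8: A done, take B[j]=39, j++

j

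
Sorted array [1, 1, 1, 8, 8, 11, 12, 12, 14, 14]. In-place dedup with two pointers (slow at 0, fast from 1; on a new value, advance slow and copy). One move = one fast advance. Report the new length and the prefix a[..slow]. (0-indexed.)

length 5; prefix = [1, 8, 11, 12, 14]

slow=0 fast=1: a[fast]=1=a[slow] dup, fast++
slow=0 fast=2: a[fast]=1=a[slow] dup, fast++
slow=0 fast=3: a[fast]=8≠a[slow]=1 write a[1]=8, slow++,fast++
slow=1 fast=4: a[fast]=8=a[slow] dup, fast++
slow=1 fast=5: a[fast]=11≠a[slow]=8 write a[2]=11, slow++,fast++
slow=2 fast=6: a[fast]=12≠a[slow]=11 write a[3]=12, slow++,fast++
slow=3 fast=7: a[fast]=12=a[slow] dup, fast++
slow=3 fast=8: a[fast]=14≠a[slow]=12 write a[4]=14, slow++,fast++
slow=4 fast=9: a[fast]=14=a[slow] dup, fast++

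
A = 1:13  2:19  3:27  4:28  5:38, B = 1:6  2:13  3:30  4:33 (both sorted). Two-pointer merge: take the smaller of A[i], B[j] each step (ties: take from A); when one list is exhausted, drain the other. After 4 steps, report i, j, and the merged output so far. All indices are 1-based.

i=3, j=3, merged so far=[6, 13, 13, 19]

i=1 j=1: A[i]=13>B[j]=6 take 6, j++
i=1 j=2: A[i]=13<=B[j]=13 take 13, i++
i=2 j=2: A[i]=19>B[j]=13 take 13, j++
i=2 j=3: A[i]=19<=B[j]=30 take 19, i++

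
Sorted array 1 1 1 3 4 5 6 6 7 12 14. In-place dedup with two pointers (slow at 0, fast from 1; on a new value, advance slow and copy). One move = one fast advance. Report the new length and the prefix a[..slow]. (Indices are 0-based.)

length 8; prefix = [1, 3, 4, 5, 6, 7, 12, 14]

slow=0 fast=1: a[fast]=1=a[slow] dup, fast++
slow=0 fast=2: a[fast]=1=a[slow] dup, fast++
slow=0 fast=3: a[fast]=3≠a[slow]=1 write a[1]=3, slow++,fast++
slow=1 fast=4: a[fast]=4≠a[slow]=3 write a[2]=4, slow++,fast++
slow=2 fast=5: a[fast]=5≠a[slow]=4 write a[3]=5, slow++,fast++
slow=3 fast=6: a[fast]=6≠a[slow]=5 write a[4]=6, slow++,fast++
slow=4 fast=7: a[fast]=6=a[slow] dup, fast++
slow=4 fast=8: a[fast]=7≠a[slow]=6 write a[5]=7, slow++,fast++
slow=5 fast=9: a[fast]=12≠a[slow]=7 write a[6]=12, slow++,fast++
slow=6 fast=10: a[fast]=14≠a[slow]=12 write a[7]=14, slow++,fast++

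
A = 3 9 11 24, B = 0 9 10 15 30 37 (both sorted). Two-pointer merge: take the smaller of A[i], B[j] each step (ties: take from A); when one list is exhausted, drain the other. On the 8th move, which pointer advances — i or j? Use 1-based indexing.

[i=1,j=1] A[i]=3>B[j]=0 take 0 → j++
[i=1,j=2] A[i]=3<=B[j]=9 take 3 → i++
[i=2,j=2] A[i]=9<=B[j]=9 take 9 → i++
[i=3,j=2] A[i]=11>B[j]=9 take 9 → j++
[i=3,j=3] A[i]=11>B[j]=10 take 10 → j++
[i=3,j=4] A[i]=11<=B[j]=15 take 11 → i++
[i=4,j=4] A[i]=24>B[j]=15 take 15 → j++
[i=4,j=5] A[i]=24<=B[j]=30 take 24 → i++

i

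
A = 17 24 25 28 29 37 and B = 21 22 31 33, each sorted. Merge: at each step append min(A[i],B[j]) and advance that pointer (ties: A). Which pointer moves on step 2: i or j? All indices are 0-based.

[i=0,j=0] A[i]=17<=B[j]=21 take 17 → i++
[i=1,j=0] A[i]=24>B[j]=21 take 21 → j++

j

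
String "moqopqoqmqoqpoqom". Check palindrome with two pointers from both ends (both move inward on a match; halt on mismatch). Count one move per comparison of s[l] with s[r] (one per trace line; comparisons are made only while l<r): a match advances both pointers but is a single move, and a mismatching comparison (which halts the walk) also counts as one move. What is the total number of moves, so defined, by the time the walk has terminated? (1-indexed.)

[1,17] 'm'=='m' → l++,r--
[2,16] 'o'=='o' → l++,r--
[3,15] 'q'=='q' → l++,r--
[4,14] 'o'=='o' → l++,r--
[5,13] 'p'=='p' → l++,r--
[6,12] 'q'=='q' → l++,r--
[7,11] 'o'=='o' → l++,r--
[8,10] 'q'=='q' → l++,r--

8 moves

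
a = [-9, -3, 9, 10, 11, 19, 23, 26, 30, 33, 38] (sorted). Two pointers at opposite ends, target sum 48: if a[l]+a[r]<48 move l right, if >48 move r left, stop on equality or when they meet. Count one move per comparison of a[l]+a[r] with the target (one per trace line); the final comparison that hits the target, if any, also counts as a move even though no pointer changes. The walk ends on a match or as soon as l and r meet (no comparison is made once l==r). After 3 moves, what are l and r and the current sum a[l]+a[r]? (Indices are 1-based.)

l=4, r=11, sum=48

[1,11] -9+38=29 <48 → l++
[2,11] -3+38=35 <48 → l++
[3,11] 9+38=47 <48 → l++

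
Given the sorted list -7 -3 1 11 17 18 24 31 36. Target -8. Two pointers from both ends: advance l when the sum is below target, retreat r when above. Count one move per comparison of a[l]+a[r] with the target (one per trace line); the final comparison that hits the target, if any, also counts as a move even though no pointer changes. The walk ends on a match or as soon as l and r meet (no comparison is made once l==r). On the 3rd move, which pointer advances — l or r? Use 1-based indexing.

[1,9] -7+36=29 >-8 → r--
[1,8] -7+31=24 >-8 → r--
[1,7] -7+24=17 >-8 → r--

r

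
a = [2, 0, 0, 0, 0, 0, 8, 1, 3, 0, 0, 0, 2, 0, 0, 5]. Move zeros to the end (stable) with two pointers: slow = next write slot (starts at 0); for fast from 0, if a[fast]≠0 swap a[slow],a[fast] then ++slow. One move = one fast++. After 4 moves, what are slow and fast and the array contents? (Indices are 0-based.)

(s=0,f=0) a[fast]=2≠0 swap→a[0]=2 → slow++,fast++
(s=1,f=1) a[fast]=0 → fast++
(s=1,f=2) a[fast]=0 → fast++
(s=1,f=3) a[fast]=0 → fast++

slow=1, fast=4, a=[2, 0, 0, 0, 0, 0, 8, 1, 3, 0, 0, 0, 2, 0, 0, 5]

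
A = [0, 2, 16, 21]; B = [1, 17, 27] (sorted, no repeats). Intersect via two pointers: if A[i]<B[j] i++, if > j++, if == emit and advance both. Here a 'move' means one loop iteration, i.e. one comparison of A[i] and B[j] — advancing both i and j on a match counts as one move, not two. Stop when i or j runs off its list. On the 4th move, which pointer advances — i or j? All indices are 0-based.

i

i=0 j=0: 0<1, i++
i=1 j=0: 2>1, j++
i=1 j=1: 2<17, i++
i=2 j=1: 16<17, i++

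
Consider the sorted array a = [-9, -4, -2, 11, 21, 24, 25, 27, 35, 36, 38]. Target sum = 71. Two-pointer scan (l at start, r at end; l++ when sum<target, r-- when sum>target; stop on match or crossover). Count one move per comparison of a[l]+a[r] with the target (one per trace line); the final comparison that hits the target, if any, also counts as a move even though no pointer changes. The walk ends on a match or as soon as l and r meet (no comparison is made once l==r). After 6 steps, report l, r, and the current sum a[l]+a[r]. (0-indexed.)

l=0 r=10: -9+38=29 <71, l++
l=1 r=10: -4+38=34 <71, l++
l=2 r=10: -2+38=36 <71, l++
l=3 r=10: 11+38=49 <71, l++
l=4 r=10: 21+38=59 <71, l++
l=5 r=10: 24+38=62 <71, l++

l=6, r=10, sum=63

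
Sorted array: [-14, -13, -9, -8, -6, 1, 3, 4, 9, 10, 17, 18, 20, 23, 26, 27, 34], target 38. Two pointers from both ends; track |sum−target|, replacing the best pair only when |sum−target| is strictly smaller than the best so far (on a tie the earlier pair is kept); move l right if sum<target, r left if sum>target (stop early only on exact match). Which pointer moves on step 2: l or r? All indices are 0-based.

l

[0,16] -14+34=20 d=18 * → l++
[1,16] -13+34=21 d=17 * → l++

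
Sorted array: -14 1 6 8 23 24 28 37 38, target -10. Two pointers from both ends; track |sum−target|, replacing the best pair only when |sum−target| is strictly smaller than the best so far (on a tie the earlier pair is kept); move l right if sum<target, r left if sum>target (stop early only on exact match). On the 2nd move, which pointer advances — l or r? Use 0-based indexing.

r

[0,8] -14+38=24 d=34 * → r--
[0,7] -14+37=23 d=33 * → r--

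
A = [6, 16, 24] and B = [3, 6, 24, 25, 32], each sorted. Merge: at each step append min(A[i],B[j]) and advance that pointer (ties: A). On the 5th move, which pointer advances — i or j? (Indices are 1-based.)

i

[i=1,j=1] A[i]=6>B[j]=3 take 3 → j++
[i=1,j=2] A[i]=6<=B[j]=6 take 6 → i++
[i=2,j=2] A[i]=16>B[j]=6 take 6 → j++
[i=2,j=3] A[i]=16<=B[j]=24 take 16 → i++
[i=3,j=3] A[i]=24<=B[j]=24 take 24 → i++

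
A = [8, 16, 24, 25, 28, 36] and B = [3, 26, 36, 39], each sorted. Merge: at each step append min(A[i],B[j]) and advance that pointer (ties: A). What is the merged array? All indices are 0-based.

i=0 j=0: A[i]=8>B[j]=3 take 3, j++
i=0 j=1: A[i]=8<=B[j]=26 take 8, i++
i=1 j=1: A[i]=16<=B[j]=26 take 16, i++
i=2 j=1: A[i]=24<=B[j]=26 take 24, i++
i=3 j=1: A[i]=25<=B[j]=26 take 25, i++
i=4 j=1: A[i]=28>B[j]=26 take 26, j++
i=4 j=2: A[i]=28<=B[j]=36 take 28, i++
i=5 j=2: A[i]=36<=B[j]=36 take 36, i++
i=6 j=2: A done, take B[j]=36, j++
i=6 j=3: A done, take B[j]=39, j++

[3, 8, 16, 24, 25, 26, 28, 36, 36, 39]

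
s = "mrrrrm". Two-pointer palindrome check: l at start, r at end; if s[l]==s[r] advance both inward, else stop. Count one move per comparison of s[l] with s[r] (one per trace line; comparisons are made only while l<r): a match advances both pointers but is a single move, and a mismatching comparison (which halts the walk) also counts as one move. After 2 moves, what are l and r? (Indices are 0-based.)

l=0 r=5: 'm'=='m', l++,r--
l=1 r=4: 'r'=='r', l++,r--

l=2, r=3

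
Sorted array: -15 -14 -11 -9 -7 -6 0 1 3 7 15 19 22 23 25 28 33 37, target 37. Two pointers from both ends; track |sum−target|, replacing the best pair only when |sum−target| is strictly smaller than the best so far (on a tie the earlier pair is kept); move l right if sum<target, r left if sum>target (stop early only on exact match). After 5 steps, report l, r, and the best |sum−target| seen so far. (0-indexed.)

l=5, r=17, best |Δ|=7

[0,17] -15+37=22 d=15 * → l++
[1,17] -14+37=23 d=14 * → l++
[2,17] -11+37=26 d=11 * → l++
[3,17] -9+37=28 d=9 * → l++
[4,17] -7+37=30 d=7 * → l++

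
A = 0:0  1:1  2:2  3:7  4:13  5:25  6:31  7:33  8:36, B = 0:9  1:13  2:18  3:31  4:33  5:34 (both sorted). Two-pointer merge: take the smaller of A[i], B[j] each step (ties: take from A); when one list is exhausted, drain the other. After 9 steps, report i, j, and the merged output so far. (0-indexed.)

i=6, j=3, merged so far=[0, 1, 2, 7, 9, 13, 13, 18, 25]

[i=0,j=0] A[i]=0<=B[j]=9 take 0 → i++
[i=1,j=0] A[i]=1<=B[j]=9 take 1 → i++
[i=2,j=0] A[i]=2<=B[j]=9 take 2 → i++
[i=3,j=0] A[i]=7<=B[j]=9 take 7 → i++
[i=4,j=0] A[i]=13>B[j]=9 take 9 → j++
[i=4,j=1] A[i]=13<=B[j]=13 take 13 → i++
[i=5,j=1] A[i]=25>B[j]=13 take 13 → j++
[i=5,j=2] A[i]=25>B[j]=18 take 18 → j++
[i=5,j=3] A[i]=25<=B[j]=31 take 25 → i++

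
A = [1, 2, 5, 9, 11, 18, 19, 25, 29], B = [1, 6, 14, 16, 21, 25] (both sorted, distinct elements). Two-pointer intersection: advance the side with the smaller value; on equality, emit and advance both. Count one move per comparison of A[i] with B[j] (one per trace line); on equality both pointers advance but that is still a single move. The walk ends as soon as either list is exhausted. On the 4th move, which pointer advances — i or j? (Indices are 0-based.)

i=0 j=0: 1==1 emit, i++,j++
i=1 j=1: 2<6, i++
i=2 j=1: 5<6, i++
i=3 j=1: 9>6, j++

j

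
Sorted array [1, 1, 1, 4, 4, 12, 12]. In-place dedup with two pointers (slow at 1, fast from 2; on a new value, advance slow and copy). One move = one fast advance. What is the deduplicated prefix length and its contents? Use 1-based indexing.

slow=1 fast=2: a[fast]=1=a[slow] dup, fast++
slow=1 fast=3: a[fast]=1=a[slow] dup, fast++
slow=1 fast=4: a[fast]=4≠a[slow]=1 write a[2]=4, slow++,fast++
slow=2 fast=5: a[fast]=4=a[slow] dup, fast++
slow=2 fast=6: a[fast]=12≠a[slow]=4 write a[3]=12, slow++,fast++
slow=3 fast=7: a[fast]=12=a[slow] dup, fast++

length 3; prefix = [1, 4, 12]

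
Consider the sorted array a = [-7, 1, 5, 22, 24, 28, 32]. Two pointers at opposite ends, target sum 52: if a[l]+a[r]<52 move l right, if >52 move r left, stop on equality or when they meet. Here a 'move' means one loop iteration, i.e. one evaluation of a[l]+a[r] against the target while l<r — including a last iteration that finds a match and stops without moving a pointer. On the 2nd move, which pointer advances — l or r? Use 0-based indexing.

l

l=0 r=6: -7+32=25 <52, l++
l=1 r=6: 1+32=33 <52, l++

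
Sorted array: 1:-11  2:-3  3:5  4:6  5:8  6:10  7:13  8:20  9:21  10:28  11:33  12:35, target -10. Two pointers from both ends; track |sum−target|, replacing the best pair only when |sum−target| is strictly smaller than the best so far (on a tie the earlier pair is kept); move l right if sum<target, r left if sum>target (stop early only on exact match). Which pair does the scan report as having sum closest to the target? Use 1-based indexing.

pair (-11, 5) with sum -6 (|Δ|=4)

[1,12] -11+35=24 d=34 * → r--
[1,11] -11+33=22 d=32 * → r--
[1,10] -11+28=17 d=27 * → r--
[1,9] -11+21=10 d=20 * → r--
[1,8] -11+20=9 d=19 * → r--
[1,7] -11+13=2 d=12 * → r--
[1,6] -11+10=-1 d=9 * → r--
[1,5] -11+8=-3 d=7 * → r--
[1,4] -11+6=-5 d=5 * → r--
[1,3] -11+5=-6 d=4 * → r--
[1,2] -11+-3=-14 d=4 → l++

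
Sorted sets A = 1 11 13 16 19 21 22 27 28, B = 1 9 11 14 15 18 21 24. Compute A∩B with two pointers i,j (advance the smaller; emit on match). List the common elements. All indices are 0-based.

i=0 j=0: 1==1 emit, i++,j++
i=1 j=1: 11>9, j++
i=1 j=2: 11==11 emit, i++,j++
i=2 j=3: 13<14, i++
i=3 j=3: 16>14, j++
i=3 j=4: 16>15, j++
i=3 j=5: 16<18, i++
i=4 j=5: 19>18, j++
i=4 j=6: 19<21, i++
i=5 j=6: 21==21 emit, i++,j++
i=6 j=7: 22<24, i++
i=7 j=7: 27>24, j++

intersection = [1, 11, 21]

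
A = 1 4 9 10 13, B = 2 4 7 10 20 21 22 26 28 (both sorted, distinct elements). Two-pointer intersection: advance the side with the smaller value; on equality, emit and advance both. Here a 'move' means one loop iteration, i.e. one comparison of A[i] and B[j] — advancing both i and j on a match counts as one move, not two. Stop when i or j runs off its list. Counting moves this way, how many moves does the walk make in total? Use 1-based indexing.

[i=1,j=1] 1<2 → i++
[i=2,j=1] 4>2 → j++
[i=2,j=2] 4==4 emit → i++,j++
[i=3,j=3] 9>7 → j++
[i=3,j=4] 9<10 → i++
[i=4,j=4] 10==10 emit → i++,j++
[i=5,j=5] 13<20 → i++

7 moves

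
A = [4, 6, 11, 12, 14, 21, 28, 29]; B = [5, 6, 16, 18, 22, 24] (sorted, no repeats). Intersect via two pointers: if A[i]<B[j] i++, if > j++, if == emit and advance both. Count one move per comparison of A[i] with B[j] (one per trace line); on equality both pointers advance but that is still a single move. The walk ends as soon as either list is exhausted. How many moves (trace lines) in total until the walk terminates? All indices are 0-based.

11 moves

[i=0,j=0] 4<5 → i++
[i=1,j=0] 6>5 → j++
[i=1,j=1] 6==6 emit → i++,j++
[i=2,j=2] 11<16 → i++
[i=3,j=2] 12<16 → i++
[i=4,j=2] 14<16 → i++
[i=5,j=2] 21>16 → j++
[i=5,j=3] 21>18 → j++
[i=5,j=4] 21<22 → i++
[i=6,j=4] 28>22 → j++
[i=6,j=5] 28>24 → j++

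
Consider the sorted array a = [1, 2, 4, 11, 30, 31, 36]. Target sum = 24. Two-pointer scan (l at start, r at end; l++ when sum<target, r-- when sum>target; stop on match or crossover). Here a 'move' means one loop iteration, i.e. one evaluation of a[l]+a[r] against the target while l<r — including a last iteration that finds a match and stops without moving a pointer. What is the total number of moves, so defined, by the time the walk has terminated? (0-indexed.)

6 moves

[0,6] 1+36=37 >24 → r--
[0,5] 1+31=32 >24 → r--
[0,4] 1+30=31 >24 → r--
[0,3] 1+11=12 <24 → l++
[1,3] 2+11=13 <24 → l++
[2,3] 4+11=15 <24 → l++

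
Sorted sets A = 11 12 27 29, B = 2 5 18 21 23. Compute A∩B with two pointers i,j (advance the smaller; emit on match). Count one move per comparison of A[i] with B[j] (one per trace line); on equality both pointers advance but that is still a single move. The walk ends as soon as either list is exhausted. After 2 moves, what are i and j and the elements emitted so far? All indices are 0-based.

i=0 j=0: 11>2, j++
i=0 j=1: 11>5, j++

i=0, j=2, emitted=[]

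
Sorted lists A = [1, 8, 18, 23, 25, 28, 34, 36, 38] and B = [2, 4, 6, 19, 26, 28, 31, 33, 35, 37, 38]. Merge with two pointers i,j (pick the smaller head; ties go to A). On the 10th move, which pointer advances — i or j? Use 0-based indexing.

i=0 j=0: A[i]=1<=B[j]=2 take 1, i++
i=1 j=0: A[i]=8>B[j]=2 take 2, j++
i=1 j=1: A[i]=8>B[j]=4 take 4, j++
i=1 j=2: A[i]=8>B[j]=6 take 6, j++
i=1 j=3: A[i]=8<=B[j]=19 take 8, i++
i=2 j=3: A[i]=18<=B[j]=19 take 18, i++
i=3 j=3: A[i]=23>B[j]=19 take 19, j++
i=3 j=4: A[i]=23<=B[j]=26 take 23, i++
i=4 j=4: A[i]=25<=B[j]=26 take 25, i++
i=5 j=4: A[i]=28>B[j]=26 take 26, j++

j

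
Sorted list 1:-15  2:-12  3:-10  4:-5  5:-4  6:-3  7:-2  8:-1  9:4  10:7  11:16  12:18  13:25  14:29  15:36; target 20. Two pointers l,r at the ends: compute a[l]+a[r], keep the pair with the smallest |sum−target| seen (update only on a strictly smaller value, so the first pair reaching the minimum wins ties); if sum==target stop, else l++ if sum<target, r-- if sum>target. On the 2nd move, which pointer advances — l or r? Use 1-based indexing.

[1,15] -15+36=21 d=1 * → r--
[1,14] -15+29=14 d=6 → l++

l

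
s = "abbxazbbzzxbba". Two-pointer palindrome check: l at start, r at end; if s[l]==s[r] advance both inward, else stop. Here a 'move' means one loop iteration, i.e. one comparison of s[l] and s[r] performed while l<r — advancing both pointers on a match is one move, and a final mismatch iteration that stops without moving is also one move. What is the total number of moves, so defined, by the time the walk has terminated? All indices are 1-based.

l=1 r=14: 'a'=='a', l++,r--
l=2 r=13: 'b'=='b', l++,r--
l=3 r=12: 'b'=='b', l++,r--
l=4 r=11: 'x'=='x', l++,r--
l=5 r=10: 'a'!='z', stop

5 moves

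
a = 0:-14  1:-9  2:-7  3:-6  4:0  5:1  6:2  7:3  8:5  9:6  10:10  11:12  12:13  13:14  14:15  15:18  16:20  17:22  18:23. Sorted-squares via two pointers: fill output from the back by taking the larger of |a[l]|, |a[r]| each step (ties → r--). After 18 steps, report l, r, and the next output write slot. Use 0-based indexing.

l=4, r=4, next write slot=0

l=0 r=18: |-14|<=|23| out[18]=529, r--
l=0 r=17: |-14|<=|22| out[17]=484, r--
l=0 r=16: |-14|<=|20| out[16]=400, r--
l=0 r=15: |-14|<=|18| out[15]=324, r--
l=0 r=14: |-14|<=|15| out[14]=225, r--
l=0 r=13: |-14|<=|14| out[13]=196, r--
l=0 r=12: |-14|>|13| out[12]=196, l++
l=1 r=12: |-9|<=|13| out[11]=169, r--
l=1 r=11: |-9|<=|12| out[10]=144, r--
l=1 r=10: |-9|<=|10| out[9]=100, r--
l=1 r=9: |-9|>|6| out[8]=81, l++
l=2 r=9: |-7|>|6| out[7]=49, l++
l=3 r=9: |-6|<=|6| out[6]=36, r--
l=3 r=8: |-6|>|5| out[5]=36, l++
l=4 r=8: |0|<=|5| out[4]=25, r--
l=4 r=7: |0|<=|3| out[3]=9, r--
l=4 r=6: |0|<=|2| out[2]=4, r--
l=4 r=5: |0|<=|1| out[1]=1, r--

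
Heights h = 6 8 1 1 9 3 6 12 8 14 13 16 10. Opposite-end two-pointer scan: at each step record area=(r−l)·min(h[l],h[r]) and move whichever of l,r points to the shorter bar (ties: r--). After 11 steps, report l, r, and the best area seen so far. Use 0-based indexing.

l=10, r=11, best area=88

l=0 r=12: min(6,10)*12=72 best=72 *, l++
l=1 r=12: min(8,10)*11=88 best=88 *, l++
l=2 r=12: min(1,10)*10=10 best=88, l++
l=3 r=12: min(1,10)*9=9 best=88, l++
l=4 r=12: min(9,10)*8=72 best=88, l++
l=5 r=12: min(3,10)*7=21 best=88, l++
l=6 r=12: min(6,10)*6=36 best=88, l++
l=7 r=12: min(12,10)*5=50 best=88, r--
l=7 r=11: min(12,16)*4=48 best=88, l++
l=8 r=11: min(8,16)*3=24 best=88, l++
l=9 r=11: min(14,16)*2=28 best=88, l++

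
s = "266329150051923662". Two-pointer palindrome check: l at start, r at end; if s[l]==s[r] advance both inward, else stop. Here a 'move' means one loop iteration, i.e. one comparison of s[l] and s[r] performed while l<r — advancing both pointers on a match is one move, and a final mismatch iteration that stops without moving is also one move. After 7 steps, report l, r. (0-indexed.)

[0,17] '2'=='2' → l++,r--
[1,16] '6'=='6' → l++,r--
[2,15] '6'=='6' → l++,r--
[3,14] '3'=='3' → l++,r--
[4,13] '2'=='2' → l++,r--
[5,12] '9'=='9' → l++,r--
[6,11] '1'=='1' → l++,r--

l=7, r=10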